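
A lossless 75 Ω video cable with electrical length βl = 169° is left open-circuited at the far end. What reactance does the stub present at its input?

tan(βl) = -0.194
For an open-circuited stub, Z_in = −jZ_0·cot(βl) = −jZ_0/tan(βl)

X_in ≈ 386 Ω (inductive)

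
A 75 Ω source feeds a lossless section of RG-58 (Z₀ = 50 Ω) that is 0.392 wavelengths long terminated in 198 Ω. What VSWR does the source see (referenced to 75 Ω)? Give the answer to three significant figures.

βl = 2π × 0.392 = 141°
tan(βl) = -0.806
Z_in = Z_0·(Z_L + jZ_0·tanβl)/(Z_0 + jZ_L·tanβl) = 29.2 + j52.9 Ω
Γ_s = (Z_in − Z_s)/(Z_in + Z_s) = (-45.8 + j52.9)/(104 + j52.9), |Γ_s| = 0.599
VSWR = (1 + |Γ_s|)/(1 − |Γ_s|)

VSWR ≈ 3.99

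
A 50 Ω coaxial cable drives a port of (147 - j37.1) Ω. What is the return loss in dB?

Γ = (97 − j37.1)/(197 − j37.1), |Γ| = 0.518
RL = −20·log₁₀|Γ| = −20·log₁₀(0.518)

RL ≈ 5.71 dB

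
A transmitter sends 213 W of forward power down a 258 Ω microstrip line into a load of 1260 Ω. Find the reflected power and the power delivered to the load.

Γ = (1260 − 258)/(1260 + 258) = 0.66
|Γ|² = 0.436
P_refl = |Γ|²·P_inc = 92.8 W, P_del = (1 − |Γ|²)·P_inc = 120 W

P_reflected ≈ 92.8 W; P_delivered ≈ 120 W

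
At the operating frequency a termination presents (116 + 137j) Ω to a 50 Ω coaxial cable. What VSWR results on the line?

Γ = (Z_L − Z_0)/(Z_L + Z_0) = (66 + j137)/(166 + j137)
|Γ| = 152/215 = 0.707
VSWR = (1 + |Γ|)/(1 − |Γ|) = 1.71/0.293

VSWR ≈ 5.82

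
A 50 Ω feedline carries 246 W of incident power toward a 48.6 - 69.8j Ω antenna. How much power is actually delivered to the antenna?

P_delivered ≈ 164 W

|Γ| = |(-1.4 − j69.8)/(98.6 − j69.8)| = 0.578
|Γ|² = 0.334
P_refl = |Γ|²·P_inc = 82.2 W, P_del = (1 − |Γ|²)·P_inc = 164 W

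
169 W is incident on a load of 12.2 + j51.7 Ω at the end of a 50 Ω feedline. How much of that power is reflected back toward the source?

|Γ| = |(-37.8 + j51.7)/(62.2 + j51.7)| = 0.792
|Γ|² = 0.627
P_refl = |Γ|²·P_inc = 106 W, P_del = (1 − |Γ|²)·P_inc = 63 W

P_reflected ≈ 106 W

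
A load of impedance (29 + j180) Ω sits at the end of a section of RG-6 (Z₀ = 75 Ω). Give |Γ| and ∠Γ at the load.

Γ = (Z_L − Z_0)/(Z_L + Z_0) = (-46 + j180)/(104 + j180)
|Γ| = 186/208 = 0.894

Γ ≈ 0.894 ∠ 44.4°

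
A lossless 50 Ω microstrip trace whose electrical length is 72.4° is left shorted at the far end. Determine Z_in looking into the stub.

tan(βl) = 3.15
For a shorted stub, Z_in = jZ_0·tan(βl)

Z_in ≈ +j158 Ω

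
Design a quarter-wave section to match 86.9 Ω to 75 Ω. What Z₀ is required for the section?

Z_qwt ≈ 80.7 Ω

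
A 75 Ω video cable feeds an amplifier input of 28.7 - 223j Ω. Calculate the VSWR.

VSWR ≈ 26.1

Γ = (Z_L − Z_0)/(Z_L + Z_0) = (-46.3 − j223)/(103.7 − j223)
|Γ| = 228/246 = 0.926
VSWR = (1 + |Γ|)/(1 − |Γ|) = 1.93/0.0739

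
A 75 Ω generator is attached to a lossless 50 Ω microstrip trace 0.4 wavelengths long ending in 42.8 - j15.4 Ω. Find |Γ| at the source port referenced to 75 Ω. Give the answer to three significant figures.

|Γ| ≈ 0.115

βl = 2π × 0.4 = 144°
tan(βl) = -0.727
Z_in = Z_0·(Z_L + jZ_0·tanβl)/(Z_0 + jZ_L·tanβl) = 66.1 − j13.7 Ω
Γ_s = (Z_in − Z_s)/(Z_in + Z_s) = (-8.9 − j13.7)/(141 − j13.7), |Γ_s| = 0.115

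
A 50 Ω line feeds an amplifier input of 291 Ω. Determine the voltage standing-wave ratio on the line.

VSWR ≈ 5.82

Γ = (291 − 50)/(291 + 50) = 0.707
VSWR = (1 + 0.707)/(1 − 0.707)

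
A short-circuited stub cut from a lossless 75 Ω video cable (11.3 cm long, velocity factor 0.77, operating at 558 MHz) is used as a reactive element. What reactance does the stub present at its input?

X_in ≈ -516 Ω (capacitive)

λ = v/f = 0.77·c / 558 MHz = 0.414 m
βl = 2π·l/λ = 2π × 0.273 = 98.3°
tan(βl) = -6.88
For a short-circuited stub, Z_in = jZ_0·tan(βl)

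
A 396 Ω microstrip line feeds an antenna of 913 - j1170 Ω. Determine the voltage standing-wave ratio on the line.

Γ = (Z_L − Z_0)/(Z_L + Z_0) = (517 − j1170)/(1309 − j1170)
|Γ| = 1280/1760 = 0.729
VSWR = (1 + |Γ|)/(1 − |Γ|) = 1.73/0.271

VSWR ≈ 6.37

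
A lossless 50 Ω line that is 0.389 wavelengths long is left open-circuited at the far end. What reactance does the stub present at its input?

βl = 2π × 0.389 = 140°
tan(βl) = -0.838
For an open-circuited stub, Z_in = −jZ_0·cot(βl) = −jZ_0/tan(βl)

X_in ≈ 59.7 Ω (inductive)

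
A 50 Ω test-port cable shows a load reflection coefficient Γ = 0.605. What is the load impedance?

Z_L = Z_0·(1 + Γ)/(1 − Γ) = 50·(1.6)/(0.395)

Z_L ≈ 203 Ω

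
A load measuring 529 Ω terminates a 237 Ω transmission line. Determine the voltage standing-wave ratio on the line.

VSWR ≈ 2.23

Γ = (529 − 237)/(529 + 237) = 0.381
VSWR = (1 + 0.381)/(1 − 0.381)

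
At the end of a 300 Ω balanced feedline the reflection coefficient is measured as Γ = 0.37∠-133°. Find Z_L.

Z_L = Z_0·(1 + Γ)/(1 − Γ) = 300·(0.748 − j0.271)/(1.25 + j0.271)

Z_L ≈ 158 − j98.9 Ω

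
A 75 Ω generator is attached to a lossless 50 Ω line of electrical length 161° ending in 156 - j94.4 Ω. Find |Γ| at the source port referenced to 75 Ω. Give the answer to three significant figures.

|Γ| ≈ 0.504

tan(βl) = -0.344
Z_in = Z_0·(Z_L + jZ_0·tanβl)/(Z_0 + jZ_L·tanβl) = 137 + j101 Ω
Γ_s = (Z_in − Z_s)/(Z_in + Z_s) = (61.7 + j101)/(212 + j101), |Γ_s| = 0.504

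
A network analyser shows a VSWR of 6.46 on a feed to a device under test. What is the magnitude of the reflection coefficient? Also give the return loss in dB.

|Γ| = (S − 1)/(S + 1) = (6.46 − 1)/(6.46 + 1) = 5.46/7.46
RL = −20·log₁₀|Γ| = −20·log₁₀(0.732)

|Γ| ≈ 0.732; return loss ≈ 2.71 dB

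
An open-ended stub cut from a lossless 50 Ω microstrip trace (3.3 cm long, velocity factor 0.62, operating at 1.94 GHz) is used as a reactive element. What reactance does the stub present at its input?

λ = v/f = 0.62·c / 1.94 GHz = 0.0959 m
βl = 2π·l/λ = 2π × 0.344 = 124°
tan(βl) = -1.49
For an open-ended stub, Z_in = −jZ_0·cot(βl) = −jZ_0/tan(βl)

X_in ≈ 33.6 Ω (inductive)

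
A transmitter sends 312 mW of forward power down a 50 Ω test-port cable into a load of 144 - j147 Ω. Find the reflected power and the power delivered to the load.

|Γ| = |(94 − j147)/(194 − j147)| = 0.717
|Γ|² = 0.514
P_refl = |Γ|²·P_inc = 160 mW, P_del = (1 − |Γ|²)·P_inc = 152 mW

P_reflected ≈ 160 mW; P_delivered ≈ 152 mW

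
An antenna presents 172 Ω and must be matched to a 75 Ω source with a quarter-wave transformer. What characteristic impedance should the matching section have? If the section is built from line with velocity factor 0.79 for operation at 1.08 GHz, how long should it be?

Z_qwt = √(Z_0·R_L) = √(75 × 172) = √12900
λ = 0.79·c/f = 0.219 m, so l = λ/4 = 0.0549 m

Z_qwt ≈ 114 Ω; length ≈ 5.49 cm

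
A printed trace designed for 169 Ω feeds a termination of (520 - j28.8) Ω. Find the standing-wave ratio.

VSWR ≈ 3.09

Γ = (Z_L − Z_0)/(Z_L + Z_0) = (351 − j28.8)/(689 − j28.8)
|Γ| = 352/690 = 0.511
VSWR = (1 + |Γ|)/(1 − |Γ|) = 1.51/0.489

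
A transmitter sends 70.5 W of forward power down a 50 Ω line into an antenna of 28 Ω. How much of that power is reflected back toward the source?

P_reflected ≈ 5.61 W

Γ = (28 − 50)/(28 + 50) = -0.282
|Γ|² = 0.0796
P_refl = |Γ|²·P_inc = 5.61 W, P_del = (1 − |Γ|²)·P_inc = 64.9 W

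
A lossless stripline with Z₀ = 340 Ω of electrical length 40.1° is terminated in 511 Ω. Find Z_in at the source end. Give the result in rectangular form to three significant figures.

Z_in ≈ 336 − j139 Ω

tan(βl) = tan(40.1°) = 0.842
Z_in = Z_0·(Z_L + jZ_0·tanβl)/(Z_0 + jZ_L·tanβl)
     = 340·(511 + j286)/(340 + j430)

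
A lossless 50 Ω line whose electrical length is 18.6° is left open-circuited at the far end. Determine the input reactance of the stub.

tan(βl) = 0.337
For an open-circuited stub, Z_in = −jZ_0·cot(βl) = −jZ_0/tan(βl)

X_in ≈ -149 Ω (capacitive)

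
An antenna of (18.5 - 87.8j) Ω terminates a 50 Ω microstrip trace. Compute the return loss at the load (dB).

Γ = (-31.5 − j87.8)/(68.5 − j87.8), |Γ| = 0.838
RL = −20·log₁₀|Γ| = −20·log₁₀(0.838)

RL ≈ 1.54 dB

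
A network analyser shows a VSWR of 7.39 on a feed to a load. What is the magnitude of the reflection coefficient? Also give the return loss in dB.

|Γ| ≈ 0.762; return loss ≈ 2.37 dB

|Γ| = (S − 1)/(S + 1) = (7.39 − 1)/(7.39 + 1) = 6.39/8.39
RL = −20·log₁₀|Γ| = −20·log₁₀(0.762)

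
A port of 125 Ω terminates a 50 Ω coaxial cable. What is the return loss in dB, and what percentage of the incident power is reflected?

Γ = (125 − 50)/(125 + 50) = 0.429
RL = −20·log₁₀(0.429) = 7.36 dB
P_refl/P_inc = |Γ|² = 0.184

RL ≈ 7.36 dB; 18.4% of incident power reflected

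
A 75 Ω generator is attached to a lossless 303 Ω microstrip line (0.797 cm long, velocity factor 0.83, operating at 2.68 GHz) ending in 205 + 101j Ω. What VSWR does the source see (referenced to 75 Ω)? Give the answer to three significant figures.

λ = v/f = 0.83·c / 2.68 GHz = 0.0929 m
βl = 2π·l/λ = 2π × 0.0858 = 30.9°
tan(βl) = 0.598
Z_in = Z_0·(Z_L + jZ_0·tanβl)/(Z_0 + jZ_L·tanβl) = 346 + j178 Ω
Γ_s = (Z_in − Z_s)/(Z_in + Z_s) = (271 + j178)/(421 + j178), |Γ_s| = 0.709
VSWR = (1 + |Γ_s|)/(1 − |Γ_s|)

VSWR ≈ 5.88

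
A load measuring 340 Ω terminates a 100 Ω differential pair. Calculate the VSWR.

VSWR ≈ 3.4

Γ = (340 − 100)/(340 + 100) = 0.545
VSWR = (1 + 0.545)/(1 − 0.545)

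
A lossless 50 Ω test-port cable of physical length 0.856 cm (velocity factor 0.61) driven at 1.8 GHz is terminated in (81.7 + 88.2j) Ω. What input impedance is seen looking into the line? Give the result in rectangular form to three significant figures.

λ = v/f = 0.61·c / 1.8 GHz = 0.102 m
βl = 2π·l/λ = 2π × 0.0842 = 30.3°
tan(βl) = tan(30.3°) = 0.585
Z_in = Z_0·(Z_L + jZ_0·tanβl)/(Z_0 + jZ_L·tanβl)
     = 50·(81.7 + j117)/(-1.56 + j47.8)

Z_in ≈ 120 − j89.5 Ω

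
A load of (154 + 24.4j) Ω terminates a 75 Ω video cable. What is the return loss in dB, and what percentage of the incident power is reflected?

RL ≈ 8.9 dB; 12.9% of incident power reflected

Γ = (79 + j24.4)/(229 + j24.4), |Γ| = 0.359
RL = −20·log₁₀(0.359) = 8.9 dB
P_refl/P_inc = |Γ|² = 0.129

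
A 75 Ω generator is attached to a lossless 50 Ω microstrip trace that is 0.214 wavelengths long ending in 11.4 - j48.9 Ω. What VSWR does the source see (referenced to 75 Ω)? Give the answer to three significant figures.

βl = 2π × 0.214 = 77°
tan(βl) = 4.35
Z_in = Z_0·(Z_L + jZ_0·tanβl)/(Z_0 + jZ_L·tanβl) = 7.94 + j30.6 Ω
Γ_s = (Z_in − Z_s)/(Z_in + Z_s) = (-67.1 + j30.6)/(82.9 + j30.6), |Γ_s| = 0.834
VSWR = (1 + |Γ_s|)/(1 − |Γ_s|)

VSWR ≈ 11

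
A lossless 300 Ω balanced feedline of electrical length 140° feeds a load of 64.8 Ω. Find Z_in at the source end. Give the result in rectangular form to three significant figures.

Z_in ≈ 107 − j232 Ω

tan(βl) = tan(140°) = -0.839
Z_in = Z_0·(Z_L + jZ_0·tanβl)/(Z_0 + jZ_L·tanβl)
     = 300·(64.8 − j252)/(300 − j54.4)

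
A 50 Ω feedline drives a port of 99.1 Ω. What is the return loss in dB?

Γ = (99.1 − 50)/(99.1 + 50) = 0.329
RL = −20·log₁₀|Γ| = −20·log₁₀(0.329)

RL ≈ 9.65 dB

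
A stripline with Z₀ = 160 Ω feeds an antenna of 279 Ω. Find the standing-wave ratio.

VSWR ≈ 1.74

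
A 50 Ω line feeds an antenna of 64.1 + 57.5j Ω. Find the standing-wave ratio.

Γ = (Z_L − Z_0)/(Z_L + Z_0) = (14.1 + j57.5)/(114.1 + j57.5)
|Γ| = 59.2/128 = 0.463
VSWR = (1 + |Γ|)/(1 − |Γ|) = 1.46/0.537

VSWR ≈ 2.73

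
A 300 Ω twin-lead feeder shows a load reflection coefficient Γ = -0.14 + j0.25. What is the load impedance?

Z_L = Z_0·(1 + Γ)/(1 − Γ) = 300·(0.86 + j0.25)/(1.14 − j0.25)

Z_L ≈ 202 + j110 Ω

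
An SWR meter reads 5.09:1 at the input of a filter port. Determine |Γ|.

|Γ| ≈ 0.672

|Γ| = (S − 1)/(S + 1) = (5.09 − 1)/(5.09 + 1) = 4.09/6.09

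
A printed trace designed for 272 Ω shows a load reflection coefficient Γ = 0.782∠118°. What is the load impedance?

Z_L ≈ 45 + j160 Ω

Z_L = Z_0·(1 + Γ)/(1 − Γ) = 272·(0.633 + j0.69)/(1.37 − j0.69)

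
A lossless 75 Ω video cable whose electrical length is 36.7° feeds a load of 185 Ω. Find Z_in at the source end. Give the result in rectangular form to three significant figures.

Z_in ≈ 65.7 − j64.9 Ω

tan(βl) = tan(36.7°) = 0.745
Z_in = Z_0·(Z_L + jZ_0·tanβl)/(Z_0 + jZ_L·tanβl)
     = 75·(185 + j55.9)/(75 + j138)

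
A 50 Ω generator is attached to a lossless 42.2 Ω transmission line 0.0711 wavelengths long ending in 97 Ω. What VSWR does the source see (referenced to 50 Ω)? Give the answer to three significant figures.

VSWR ≈ 2.1

βl = 2π × 0.0711 = 25.6°
tan(βl) = 0.479
Z_in = Z_0·(Z_L + jZ_0·tanβl)/(Z_0 + jZ_L·tanβl) = 53.9 − j39.1 Ω
Γ_s = (Z_in − Z_s)/(Z_in + Z_s) = (3.9 − j39.1)/(104 − j39.1), |Γ_s| = 0.354
VSWR = (1 + |Γ_s|)/(1 − |Γ_s|)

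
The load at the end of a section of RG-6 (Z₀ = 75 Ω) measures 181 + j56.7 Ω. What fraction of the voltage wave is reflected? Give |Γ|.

Γ = (Z_L − Z_0)/(Z_L + Z_0) = (106 + j56.7)/(256 + j56.7)
|Γ| = 120/262

|Γ| ≈ 0.458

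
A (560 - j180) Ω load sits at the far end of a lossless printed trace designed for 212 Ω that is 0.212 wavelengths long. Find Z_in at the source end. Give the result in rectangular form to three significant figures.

βl = 2π × 0.212 = 76.3°
tan(βl) = tan(76.3°) = 4.11
Z_in = Z_0·(Z_L + jZ_0·tanβl)/(Z_0 + jZ_L·tanβl)
     = 212·(560 + j691)/(952 + j2300)

Z_in ≈ 72.6 − j21.6 Ω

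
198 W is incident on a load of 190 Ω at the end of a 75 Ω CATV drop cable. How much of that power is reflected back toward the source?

P_reflected ≈ 37.3 W

Γ = (190 − 75)/(190 + 75) = 0.434
|Γ|² = 0.188
P_refl = |Γ|²·P_inc = 37.3 W, P_del = (1 − |Γ|²)·P_inc = 161 W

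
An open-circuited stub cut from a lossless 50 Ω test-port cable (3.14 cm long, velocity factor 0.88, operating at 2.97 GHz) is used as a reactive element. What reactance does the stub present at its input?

X_in ≈ 37.9 Ω (inductive)

λ = v/f = 0.88·c / 2.97 GHz = 0.0889 m
βl = 2π·l/λ = 2π × 0.353 = 127°
tan(βl) = -1.32
For an open-circuited stub, Z_in = −jZ_0·cot(βl) = −jZ_0/tan(βl)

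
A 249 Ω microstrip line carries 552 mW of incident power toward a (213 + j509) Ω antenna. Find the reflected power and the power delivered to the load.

P_reflected ≈ 304 mW; P_delivered ≈ 248 mW

|Γ| = |(-36 + j509)/(462 + j509)| = 0.742
|Γ|² = 0.551
P_refl = |Γ|²·P_inc = 304 mW, P_del = (1 − |Γ|²)·P_inc = 248 mW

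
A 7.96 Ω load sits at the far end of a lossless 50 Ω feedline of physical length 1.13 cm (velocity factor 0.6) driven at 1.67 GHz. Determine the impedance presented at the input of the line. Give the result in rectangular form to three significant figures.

λ = v/f = 0.6·c / 1.67 GHz = 0.108 m
βl = 2π·l/λ = 2π × 0.105 = 37.7°
tan(βl) = tan(37.7°) = 0.774
Z_in = Z_0·(Z_L + jZ_0·tanβl)/(Z_0 + jZ_L·tanβl)
     = 50·(7.96 + j38.7)/(50 + j6.16)

Z_in ≈ 12.5 + j37.2 Ω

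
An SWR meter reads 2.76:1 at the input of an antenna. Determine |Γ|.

|Γ| ≈ 0.468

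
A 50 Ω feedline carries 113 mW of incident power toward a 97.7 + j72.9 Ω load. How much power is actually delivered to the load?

P_delivered ≈ 81.4 mW

|Γ| = |(47.7 + j72.9)/(147.7 + j72.9)| = 0.529
|Γ|² = 0.28
P_refl = |Γ|²·P_inc = 31.6 mW, P_del = (1 − |Γ|²)·P_inc = 81.4 mW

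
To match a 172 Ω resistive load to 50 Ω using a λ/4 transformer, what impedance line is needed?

Z_qwt ≈ 92.7 Ω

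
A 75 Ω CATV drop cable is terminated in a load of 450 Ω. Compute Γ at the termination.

Γ = (Z_L − Z_0)/(Z_L + Z_0) = (450 − 75)/(450 + 75) = 375/525

Γ = 0.714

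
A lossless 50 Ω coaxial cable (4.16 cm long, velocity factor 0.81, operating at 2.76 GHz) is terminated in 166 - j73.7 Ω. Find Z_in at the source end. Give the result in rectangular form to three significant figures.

Z_in ≈ 193 + j39.4 Ω

λ = v/f = 0.81·c / 2.76 GHz = 0.088 m
βl = 2π·l/λ = 2π × 0.472 = 170°
tan(βl) = tan(170°) = -0.175
Z_in = Z_0·(Z_L + jZ_0·tanβl)/(Z_0 + jZ_L·tanβl)
     = 50·(166 − j82.4)/(37.1 − j29)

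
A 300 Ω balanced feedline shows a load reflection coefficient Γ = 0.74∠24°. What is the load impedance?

Z_L = Z_0·(1 + Γ)/(1 − Γ) = 300·(1.68 + j0.301)/(0.324 − j0.301)

Z_L ≈ 694 + j923 Ω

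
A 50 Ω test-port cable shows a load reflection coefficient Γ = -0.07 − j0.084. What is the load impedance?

Z_L ≈ 42.9 − j7.29 Ω

Z_L = Z_0·(1 + Γ)/(1 − Γ) = 50·(0.93 − j0.084)/(1.07 + j0.084)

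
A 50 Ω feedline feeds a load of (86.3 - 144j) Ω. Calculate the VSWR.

VSWR ≈ 6.97

Γ = (Z_L − Z_0)/(Z_L + Z_0) = (36.3 − j144)/(136.3 − j144)
|Γ| = 149/198 = 0.749
VSWR = (1 + |Γ|)/(1 − |Γ|) = 1.75/0.251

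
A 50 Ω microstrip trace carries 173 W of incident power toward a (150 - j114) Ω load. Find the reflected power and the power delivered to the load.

|Γ| = |(100 − j114)/(200 − j114)| = 0.659
|Γ|² = 0.434
P_refl = |Γ|²·P_inc = 75.1 W, P_del = (1 − |Γ|²)·P_inc = 97.9 W

P_reflected ≈ 75.1 W; P_delivered ≈ 97.9 W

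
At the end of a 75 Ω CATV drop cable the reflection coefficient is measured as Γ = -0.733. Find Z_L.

Z_L = Z_0·(1 + Γ)/(1 − Γ) = 75·(0.267)/(1.73)

Z_L ≈ 11.6 Ω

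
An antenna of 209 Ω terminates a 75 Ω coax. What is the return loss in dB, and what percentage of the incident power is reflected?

RL ≈ 6.52 dB; 22.3% of incident power reflected

Γ = (209 − 75)/(209 + 75) = 0.472
RL = −20·log₁₀(0.472) = 6.52 dB
P_refl/P_inc = |Γ|² = 0.223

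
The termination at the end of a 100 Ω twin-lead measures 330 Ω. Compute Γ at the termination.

Γ = (Z_L − Z_0)/(Z_L + Z_0) = (330 − 100)/(330 + 100) = 230/430

Γ = 0.535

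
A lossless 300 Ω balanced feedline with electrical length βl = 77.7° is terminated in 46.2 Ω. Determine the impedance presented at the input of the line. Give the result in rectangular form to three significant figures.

tan(βl) = tan(77.7°) = 4.59
Z_in = Z_0·(Z_L + jZ_0·tanβl)/(Z_0 + jZ_L·tanβl)
     = 300·(46.2 + j1380)/(300 + j212)

Z_in ≈ 679 + j896 Ω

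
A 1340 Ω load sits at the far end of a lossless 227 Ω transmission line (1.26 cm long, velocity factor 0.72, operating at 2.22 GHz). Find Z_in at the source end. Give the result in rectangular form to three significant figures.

Z_in ≈ 71 − j203 Ω

λ = v/f = 0.72·c / 2.22 GHz = 0.0973 m
βl = 2π·l/λ = 2π × 0.13 = 46.6°
tan(βl) = tan(46.6°) = 1.06
Z_in = Z_0·(Z_L + jZ_0·tanβl)/(Z_0 + jZ_L·tanβl)
     = 227·(1340 + j240)/(227 + j1420)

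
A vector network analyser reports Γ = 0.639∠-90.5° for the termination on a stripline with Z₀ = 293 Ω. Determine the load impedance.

Z_L ≈ 122 − j264 Ω

Z_L = Z_0·(1 + Γ)/(1 − Γ) = 293·(0.994 − j0.639)/(1.01 + j0.639)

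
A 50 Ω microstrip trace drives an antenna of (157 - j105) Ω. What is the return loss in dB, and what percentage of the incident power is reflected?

RL ≈ 3.8 dB; 41.7% of incident power reflected

Γ = (107 − j105)/(207 − j105), |Γ| = 0.646
RL = −20·log₁₀(0.646) = 3.8 dB
P_refl/P_inc = |Γ|² = 0.417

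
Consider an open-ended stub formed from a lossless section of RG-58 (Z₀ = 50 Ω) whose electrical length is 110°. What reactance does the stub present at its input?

tan(βl) = -2.75
For an open-ended stub, Z_in = −jZ_0·cot(βl) = −jZ_0/tan(βl)

X_in ≈ 18.2 Ω (inductive)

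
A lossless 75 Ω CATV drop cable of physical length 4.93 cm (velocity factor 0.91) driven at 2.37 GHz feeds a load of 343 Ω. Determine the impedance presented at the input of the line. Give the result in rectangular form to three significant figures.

λ = v/f = 0.91·c / 2.37 GHz = 0.115 m
βl = 2π·l/λ = 2π × 0.428 = 154°
tan(βl) = tan(154°) = -0.486
Z_in = Z_0·(Z_L + jZ_0·tanβl)/(Z_0 + jZ_L·tanβl)
     = 75·(343 − j36.5)/(75 − j167)

Z_in ≈ 71.4 + j122 Ω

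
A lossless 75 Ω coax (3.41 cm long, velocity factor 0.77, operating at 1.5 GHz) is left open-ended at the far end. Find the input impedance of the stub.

λ = v/f = 0.77·c / 1.5 GHz = 0.154 m
βl = 2π·l/λ = 2π × 0.221 = 79.7°
tan(βl) = 5.51
For an open-ended stub, Z_in = −jZ_0·cot(βl) = −jZ_0/tan(βl)

Z_in ≈ −j13.6 Ω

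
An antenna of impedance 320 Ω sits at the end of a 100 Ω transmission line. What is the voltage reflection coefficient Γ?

Γ = 0.524

Γ = (Z_L − Z_0)/(Z_L + Z_0) = (320 − 100)/(320 + 100) = 220/420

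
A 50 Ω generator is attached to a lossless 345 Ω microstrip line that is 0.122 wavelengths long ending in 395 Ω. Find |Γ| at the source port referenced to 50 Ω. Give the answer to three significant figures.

βl = 2π × 0.122 = 43.9°
tan(βl) = 0.963
Z_in = Z_0·(Z_L + jZ_0·tanβl)/(Z_0 + jZ_L·tanβl) = 344 − j46.6 Ω
Γ_s = (Z_in − Z_s)/(Z_in + Z_s) = (294 − j46.6)/(394 − j46.6), |Γ_s| = 0.75

|Γ| ≈ 0.75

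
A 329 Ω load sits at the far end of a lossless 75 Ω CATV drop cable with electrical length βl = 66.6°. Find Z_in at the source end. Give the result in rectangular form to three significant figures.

Z_in ≈ 20.1 − j30.5 Ω

tan(βl) = tan(66.6°) = 2.31
Z_in = Z_0·(Z_L + jZ_0·tanβl)/(Z_0 + jZ_L·tanβl)
     = 75·(329 + j173)/(75 + j760)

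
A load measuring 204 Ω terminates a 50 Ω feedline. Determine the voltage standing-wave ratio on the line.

Γ = (204 − 50)/(204 + 50) = 0.606
VSWR = (1 + 0.606)/(1 − 0.606)

VSWR ≈ 4.08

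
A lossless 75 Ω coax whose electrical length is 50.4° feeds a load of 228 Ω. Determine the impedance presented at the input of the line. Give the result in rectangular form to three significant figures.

Z_in ≈ 38.7 − j51.5 Ω

tan(βl) = tan(50.4°) = 1.21
Z_in = Z_0·(Z_L + jZ_0·tanβl)/(Z_0 + jZ_L·tanβl)
     = 75·(228 + j90.7)/(75 + j276)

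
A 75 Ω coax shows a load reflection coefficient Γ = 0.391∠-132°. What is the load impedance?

Z_L = Z_0·(1 + Γ)/(1 − Γ) = 75·(0.738 − j0.291)/(1.26 + j0.291)

Z_L ≈ 37.9 − j26 Ω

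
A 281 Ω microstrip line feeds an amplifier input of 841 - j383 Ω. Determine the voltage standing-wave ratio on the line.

VSWR ≈ 3.68

Γ = (Z_L − Z_0)/(Z_L + Z_0) = (560 − j383)/(1122 − j383)
|Γ| = 678/1190 = 0.572
VSWR = (1 + |Γ|)/(1 − |Γ|) = 1.57/0.428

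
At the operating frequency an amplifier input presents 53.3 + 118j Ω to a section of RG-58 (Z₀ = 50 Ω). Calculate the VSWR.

VSWR ≈ 7.09

Γ = (Z_L − Z_0)/(Z_L + Z_0) = (3.3 + j118)/(103.3 + j118)
|Γ| = 118/157 = 0.753
VSWR = (1 + |Γ|)/(1 − |Γ|) = 1.75/0.247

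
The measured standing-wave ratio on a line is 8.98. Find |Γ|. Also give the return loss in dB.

|Γ| = (S − 1)/(S + 1) = (8.98 − 1)/(8.98 + 1) = 7.98/9.98
RL = −20·log₁₀|Γ| = −20·log₁₀(0.8)

|Γ| ≈ 0.8; return loss ≈ 1.94 dB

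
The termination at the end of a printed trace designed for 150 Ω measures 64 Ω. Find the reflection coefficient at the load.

Γ = -0.402

Γ = (Z_L − Z_0)/(Z_L + Z_0) = (64 − 150)/(64 + 150) = -86/214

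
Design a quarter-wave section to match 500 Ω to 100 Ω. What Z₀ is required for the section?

Z_qwt = √(Z_0·R_L) = √(100 × 500) = √50000

Z_qwt ≈ 224 Ω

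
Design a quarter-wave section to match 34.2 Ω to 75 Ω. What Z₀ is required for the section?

Z_qwt = √(Z_0·R_L) = √(75 × 34.2) = √2565

Z_qwt ≈ 50.6 Ω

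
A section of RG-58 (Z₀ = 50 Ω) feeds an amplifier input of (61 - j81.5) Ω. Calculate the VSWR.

VSWR ≈ 3.97

Γ = (Z_L − Z_0)/(Z_L + Z_0) = (11 − j81.5)/(111 − j81.5)
|Γ| = 82.2/138 = 0.597
VSWR = (1 + |Γ|)/(1 − |Γ|) = 1.6/0.403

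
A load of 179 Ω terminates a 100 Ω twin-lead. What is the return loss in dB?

RL ≈ 11 dB

Γ = (179 − 100)/(179 + 100) = 0.283
RL = −20·log₁₀|Γ| = −20·log₁₀(0.283)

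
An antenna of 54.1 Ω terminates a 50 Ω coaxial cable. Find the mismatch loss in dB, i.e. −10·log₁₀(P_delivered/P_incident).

mismatch loss ≈ 0.00674 dB

Γ = (54.1 − 50)/(54.1 + 50) = 0.0394
|Γ|² = 0.00155, so P_del/P_inc = 1 − |Γ|² = 0.998
ML = −10·log₁₀(1 − |Γ|²)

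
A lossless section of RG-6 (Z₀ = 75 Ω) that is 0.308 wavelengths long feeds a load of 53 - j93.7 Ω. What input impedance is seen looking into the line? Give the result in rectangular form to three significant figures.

βl = 2π × 0.308 = 111°
tan(βl) = tan(111°) = -2.62
Z_in = Z_0·(Z_L + jZ_0·tanβl)/(Z_0 + jZ_L·tanβl)
     = 75·(53 − j290)/(-171 − j139)

Z_in ≈ 48.5 + j88.1 Ω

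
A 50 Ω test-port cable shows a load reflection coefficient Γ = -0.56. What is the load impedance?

Z_L = Z_0·(1 + Γ)/(1 − Γ) = 50·(0.44)/(1.56)

Z_L ≈ 14.1 Ω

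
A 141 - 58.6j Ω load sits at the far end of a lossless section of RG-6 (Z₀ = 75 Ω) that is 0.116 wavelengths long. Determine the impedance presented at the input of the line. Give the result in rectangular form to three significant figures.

βl = 2π × 0.116 = 41.8°
tan(βl) = tan(41.8°) = 0.893
Z_in = Z_0·(Z_L + jZ_0·tanβl)/(Z_0 + jZ_L·tanβl)
     = 75·(141 + j8.36)/(127 + j126)

Z_in ≈ 44.5 − j39 Ω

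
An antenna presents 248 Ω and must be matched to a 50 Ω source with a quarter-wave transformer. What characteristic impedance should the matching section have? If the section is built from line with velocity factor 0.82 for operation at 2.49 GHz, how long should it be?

Z_qwt ≈ 111 Ω; length ≈ 2.47 cm

Z_qwt = √(Z_0·R_L) = √(50 × 248) = √12400
λ = 0.82·c/f = 0.0988 m, so l = λ/4 = 0.0247 m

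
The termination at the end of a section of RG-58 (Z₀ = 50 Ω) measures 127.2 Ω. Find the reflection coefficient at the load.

Γ = 0.436

Γ = (Z_L − Z_0)/(Z_L + Z_0) = (127.2 − 50)/(127.2 + 50) = 77.2/177.2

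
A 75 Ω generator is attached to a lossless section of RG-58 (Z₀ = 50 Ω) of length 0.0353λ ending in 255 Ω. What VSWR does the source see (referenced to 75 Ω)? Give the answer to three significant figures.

βl = 2π × 0.0353 = 12.7°
tan(βl) = 0.226
Z_in = Z_0·(Z_L + jZ_0·tanβl)/(Z_0 + jZ_L·tanβl) = 115 − j121 Ω
Γ_s = (Z_in − Z_s)/(Z_in + Z_s) = (40.4 − j121)/(190 − j121), |Γ_s| = 0.567
VSWR = (1 + |Γ_s|)/(1 − |Γ_s|)

VSWR ≈ 3.62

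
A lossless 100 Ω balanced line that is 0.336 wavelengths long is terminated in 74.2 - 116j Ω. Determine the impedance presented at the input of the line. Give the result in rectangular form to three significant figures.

Z_in ≈ 117 + j148 Ω

βl = 2π × 0.336 = 121°
tan(βl) = tan(121°) = -1.67
Z_in = Z_0·(Z_L + jZ_0·tanβl)/(Z_0 + jZ_L·tanβl)
     = 100·(74.2 − j283)/(-93.4 − j124)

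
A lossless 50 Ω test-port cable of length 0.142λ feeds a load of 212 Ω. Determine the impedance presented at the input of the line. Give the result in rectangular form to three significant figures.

βl = 2π × 0.142 = 51.1°
tan(βl) = tan(51.1°) = 1.24
Z_in = Z_0·(Z_L + jZ_0·tanβl)/(Z_0 + jZ_L·tanβl)
     = 50·(212 + j62)/(50 + j263)

Z_in ≈ 18.8 − j36.7 Ω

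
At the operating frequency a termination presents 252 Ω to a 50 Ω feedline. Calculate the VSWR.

Γ = (252 − 50)/(252 + 50) = 0.669
VSWR = (1 + 0.669)/(1 − 0.669)

VSWR ≈ 5.04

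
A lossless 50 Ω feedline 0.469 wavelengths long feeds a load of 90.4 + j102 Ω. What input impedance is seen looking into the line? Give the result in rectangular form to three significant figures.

Z_in ≈ 44.8 + j77.1 Ω

βl = 2π × 0.469 = 169°
tan(βl) = tan(169°) = -0.197
Z_in = Z_0·(Z_L + jZ_0·tanβl)/(Z_0 + jZ_L·tanβl)
     = 50·(90.4 + j92.1)/(70.1 − j17.8)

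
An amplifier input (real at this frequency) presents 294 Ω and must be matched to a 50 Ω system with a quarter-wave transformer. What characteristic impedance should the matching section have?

Z_qwt = √(Z_0·R_L) = √(50 × 294) = √14700

Z_qwt ≈ 121 Ω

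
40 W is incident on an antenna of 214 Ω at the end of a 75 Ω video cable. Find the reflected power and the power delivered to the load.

Γ = (214 − 75)/(214 + 75) = 0.481
|Γ|² = 0.231
P_refl = |Γ|²·P_inc = 9.25 W, P_del = (1 − |Γ|²)·P_inc = 30.7 W

P_reflected ≈ 9.25 W; P_delivered ≈ 30.7 W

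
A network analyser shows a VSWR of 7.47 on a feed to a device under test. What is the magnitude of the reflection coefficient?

|Γ| ≈ 0.764

|Γ| = (S − 1)/(S + 1) = (7.47 − 1)/(7.47 + 1) = 6.47/8.47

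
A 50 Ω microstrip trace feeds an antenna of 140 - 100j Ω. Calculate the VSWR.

VSWR ≈ 4.36

Γ = (Z_L − Z_0)/(Z_L + Z_0) = (90 − j100)/(190 − j100)
|Γ| = 135/215 = 0.627
VSWR = (1 + |Γ|)/(1 − |Γ|) = 1.63/0.373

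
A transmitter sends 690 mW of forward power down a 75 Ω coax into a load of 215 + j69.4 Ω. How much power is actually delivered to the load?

|Γ| = |(140 + j69.4)/(290 + j69.4)| = 0.524
|Γ|² = 0.275
P_refl = |Γ|²·P_inc = 189 mW, P_del = (1 − |Γ|²)·P_inc = 501 mW

P_delivered ≈ 501 mW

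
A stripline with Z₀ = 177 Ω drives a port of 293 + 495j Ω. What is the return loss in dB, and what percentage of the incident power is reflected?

Γ = (116 + j495)/(470 + j495), |Γ| = 0.745
RL = −20·log₁₀(0.745) = 2.56 dB
P_refl/P_inc = |Γ|² = 0.555

RL ≈ 2.56 dB; 55.5% of incident power reflected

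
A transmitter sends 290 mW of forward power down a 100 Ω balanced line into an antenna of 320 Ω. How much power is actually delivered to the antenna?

Γ = (320 − 100)/(320 + 100) = 0.524
|Γ|² = 0.274
P_refl = |Γ|²·P_inc = 79.6 mW, P_del = (1 − |Γ|²)·P_inc = 210 mW

P_delivered ≈ 210 mW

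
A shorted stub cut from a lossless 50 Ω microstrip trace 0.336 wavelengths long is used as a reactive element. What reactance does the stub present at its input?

X_in ≈ -83.3 Ω (capacitive)

βl = 2π × 0.336 = 121°
tan(βl) = -1.67
For a shorted stub, Z_in = jZ_0·tan(βl)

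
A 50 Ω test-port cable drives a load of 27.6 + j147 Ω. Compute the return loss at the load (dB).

RL ≈ 0.968 dB

Γ = (-22.4 + j147)/(77.6 + j147), |Γ| = 0.895
RL = −20·log₁₀|Γ| = −20·log₁₀(0.895)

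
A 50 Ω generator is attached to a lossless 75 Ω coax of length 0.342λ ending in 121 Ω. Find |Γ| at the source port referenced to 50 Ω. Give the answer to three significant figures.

βl = 2π × 0.342 = 123°
tan(βl) = -1.53
Z_in = Z_0·(Z_L + jZ_0·tanβl)/(Z_0 + jZ_L·tanβl) = 57 + j25.9 Ω
Γ_s = (Z_in − Z_s)/(Z_in + Z_s) = (6.96 + j25.9)/(107 + j25.9), |Γ_s| = 0.244

|Γ| ≈ 0.244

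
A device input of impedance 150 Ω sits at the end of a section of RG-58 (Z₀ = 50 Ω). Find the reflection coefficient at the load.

Γ = 0.5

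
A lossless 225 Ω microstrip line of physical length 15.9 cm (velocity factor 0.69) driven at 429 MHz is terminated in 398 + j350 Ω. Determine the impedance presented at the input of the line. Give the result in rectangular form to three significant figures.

Z_in ≈ 68.5 + j41.5 Ω

λ = v/f = 0.69·c / 429 MHz = 0.483 m
βl = 2π·l/λ = 2π × 0.33 = 119°
tan(βl) = tan(119°) = -1.83
Z_in = Z_0·(Z_L + jZ_0·tanβl)/(Z_0 + jZ_L·tanβl)
     = 225·(398 − j62.2)/(866 − j729)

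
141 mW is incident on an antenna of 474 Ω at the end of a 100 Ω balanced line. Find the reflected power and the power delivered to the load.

Γ = (474 − 100)/(474 + 100) = 0.652
|Γ|² = 0.425
P_refl = |Γ|²·P_inc = 59.9 mW, P_del = (1 − |Γ|²)·P_inc = 81.1 mW

P_reflected ≈ 59.9 mW; P_delivered ≈ 81.1 mW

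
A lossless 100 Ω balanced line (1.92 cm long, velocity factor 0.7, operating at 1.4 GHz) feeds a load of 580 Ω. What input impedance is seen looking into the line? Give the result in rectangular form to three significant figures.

λ = v/f = 0.7·c / 1.4 GHz = 0.15 m
βl = 2π·l/λ = 2π × 0.128 = 46.1°
tan(βl) = tan(46.1°) = 1.04
Z_in = Z_0·(Z_L + jZ_0·tanβl)/(Z_0 + jZ_L·tanβl)
     = 100·(580 + j104)/(100 + j602)

Z_in ≈ 32.3 − j90.9 Ω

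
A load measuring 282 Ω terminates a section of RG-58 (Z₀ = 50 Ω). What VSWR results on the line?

VSWR ≈ 5.64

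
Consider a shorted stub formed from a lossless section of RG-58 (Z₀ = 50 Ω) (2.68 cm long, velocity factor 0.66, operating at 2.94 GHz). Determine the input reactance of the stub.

X_in ≈ -37.3 Ω (capacitive)

λ = v/f = 0.66·c / 2.94 GHz = 0.0673 m
βl = 2π·l/λ = 2π × 0.398 = 143°
tan(βl) = -0.747
For a shorted stub, Z_in = jZ_0·tan(βl)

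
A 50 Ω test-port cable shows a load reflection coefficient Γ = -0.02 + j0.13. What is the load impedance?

Z_L = Z_0·(1 + Γ)/(1 − Γ) = 50·(0.98 + j0.13)/(1.02 − j0.13)

Z_L ≈ 46.5 + j12.3 Ω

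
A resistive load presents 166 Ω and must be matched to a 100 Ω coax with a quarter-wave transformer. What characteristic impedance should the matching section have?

Z_qwt ≈ 129 Ω

Z_qwt = √(Z_0·R_L) = √(100 × 166) = √16600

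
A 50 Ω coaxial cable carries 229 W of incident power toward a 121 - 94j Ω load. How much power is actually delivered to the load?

|Γ| = |(71 − j94)/(171 − j94)| = 0.604
|Γ|² = 0.364
P_refl = |Γ|²·P_inc = 83.5 W, P_del = (1 − |Γ|²)·P_inc = 146 W

P_delivered ≈ 146 W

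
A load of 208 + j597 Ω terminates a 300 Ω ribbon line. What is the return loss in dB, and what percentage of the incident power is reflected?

RL ≈ 2.26 dB; 59.4% of incident power reflected

Γ = (-92 + j597)/(508 + j597), |Γ| = 0.771
RL = −20·log₁₀(0.771) = 2.26 dB
P_refl/P_inc = |Γ|² = 0.594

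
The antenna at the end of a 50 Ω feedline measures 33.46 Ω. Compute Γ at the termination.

Γ = (Z_L − Z_0)/(Z_L + Z_0) = (33.46 − 50)/(33.46 + 50) = -16.54/83.46

Γ = -0.198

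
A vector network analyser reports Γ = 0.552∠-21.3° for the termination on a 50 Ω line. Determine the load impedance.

Z_L ≈ 126 − j72.6 Ω

Z_L = Z_0·(1 + Γ)/(1 − Γ) = 50·(1.51 − j0.201)/(0.486 + j0.201)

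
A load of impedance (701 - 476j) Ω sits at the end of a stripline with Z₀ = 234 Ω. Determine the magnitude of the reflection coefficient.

Γ = (Z_L − Z_0)/(Z_L + Z_0) = (467 − j476)/(935 − j476)
|Γ| = 667/1050

|Γ| ≈ 0.636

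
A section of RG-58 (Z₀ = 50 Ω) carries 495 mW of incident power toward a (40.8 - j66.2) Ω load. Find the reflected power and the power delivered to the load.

P_reflected ≈ 175 mW; P_delivered ≈ 320 mW

|Γ| = |(-9.2 − j66.2)/(90.8 − j66.2)| = 0.595
|Γ|² = 0.354
P_refl = |Γ|²·P_inc = 175 mW, P_del = (1 − |Γ|²)·P_inc = 320 mW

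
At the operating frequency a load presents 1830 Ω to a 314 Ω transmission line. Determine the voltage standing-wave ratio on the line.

Γ = (1830 − 314)/(1830 + 314) = 0.707
VSWR = (1 + 0.707)/(1 − 0.707)

VSWR ≈ 5.83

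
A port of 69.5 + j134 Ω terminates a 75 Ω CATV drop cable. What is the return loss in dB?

RL ≈ 3.34 dB

Γ = (-5.5 + j134)/(144.5 + j134), |Γ| = 0.681
RL = −20·log₁₀|Γ| = −20·log₁₀(0.681)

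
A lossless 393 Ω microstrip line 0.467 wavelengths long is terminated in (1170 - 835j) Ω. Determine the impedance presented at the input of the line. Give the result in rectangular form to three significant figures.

Z_in ≈ 1750 + j323 Ω

βl = 2π × 0.467 = 168°
tan(βl) = tan(168°) = -0.21
Z_in = Z_0·(Z_L + jZ_0·tanβl)/(Z_0 + jZ_L·tanβl)
     = 393·(1170 − j918)/(217 − j246)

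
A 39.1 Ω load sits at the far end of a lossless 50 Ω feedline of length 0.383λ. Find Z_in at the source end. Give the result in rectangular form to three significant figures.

Z_in ≈ 47.4 − j11.7 Ω

βl = 2π × 0.383 = 138°
tan(βl) = tan(138°) = -0.904
Z_in = Z_0·(Z_L + jZ_0·tanβl)/(Z_0 + jZ_L·tanβl)
     = 50·(39.1 − j45.2)/(50 − j35.4)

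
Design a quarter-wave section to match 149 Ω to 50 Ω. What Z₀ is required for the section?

Z_qwt = √(Z_0·R_L) = √(50 × 149) = √7450

Z_qwt ≈ 86.3 Ω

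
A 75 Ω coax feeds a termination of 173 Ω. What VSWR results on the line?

VSWR ≈ 2.31

Γ = (173 − 75)/(173 + 75) = 0.395
VSWR = (1 + 0.395)/(1 − 0.395)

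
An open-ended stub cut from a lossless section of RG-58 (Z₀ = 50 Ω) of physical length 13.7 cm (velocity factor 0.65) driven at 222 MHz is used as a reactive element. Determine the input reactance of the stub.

λ = v/f = 0.65·c / 222 MHz = 0.878 m
βl = 2π·l/λ = 2π × 0.156 = 56.1°
tan(βl) = 1.49
For an open-ended stub, Z_in = −jZ_0·cot(βl) = −jZ_0/tan(βl)

X_in ≈ -33.5 Ω (capacitive)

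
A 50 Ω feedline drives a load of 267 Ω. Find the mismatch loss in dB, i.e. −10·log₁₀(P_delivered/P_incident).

mismatch loss ≈ 2.75 dB

Γ = (267 − 50)/(267 + 50) = 0.685
|Γ|² = 0.469, so P_del/P_inc = 1 − |Γ|² = 0.531
ML = −10·log₁₀(1 − |Γ|²)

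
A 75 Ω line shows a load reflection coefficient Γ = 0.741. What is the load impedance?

Z_L = Z_0·(1 + Γ)/(1 − Γ) = 75·(1.74)/(0.259)

Z_L ≈ 504 Ω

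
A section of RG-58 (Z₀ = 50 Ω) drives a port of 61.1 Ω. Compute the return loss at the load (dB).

RL ≈ 20 dB

Γ = (61.1 − 50)/(61.1 + 50) = 0.0999
RL = −20·log₁₀|Γ| = −20·log₁₀(0.0999)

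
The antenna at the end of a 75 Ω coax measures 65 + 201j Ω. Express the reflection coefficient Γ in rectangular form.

Γ = (Z_L − Z_0)/(Z_L + Z_0) = (-10 + j201)/(140 + j201)

Γ ≈ 0.65 + j0.502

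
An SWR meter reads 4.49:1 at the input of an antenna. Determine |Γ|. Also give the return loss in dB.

|Γ| ≈ 0.636; return loss ≈ 3.93 dB

|Γ| = (S − 1)/(S + 1) = (4.49 − 1)/(4.49 + 1) = 3.49/5.49
RL = −20·log₁₀|Γ| = −20·log₁₀(0.636)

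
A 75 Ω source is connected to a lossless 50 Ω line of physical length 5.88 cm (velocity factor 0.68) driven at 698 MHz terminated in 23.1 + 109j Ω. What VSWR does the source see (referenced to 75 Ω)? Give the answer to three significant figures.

VSWR ≈ 14.6

λ = v/f = 0.68·c / 698 MHz = 0.292 m
βl = 2π·l/λ = 2π × 0.201 = 72.4°
tan(βl) = 3.16
Z_in = Z_0·(Z_L + jZ_0·tanβl)/(Z_0 + jZ_L·tanβl) = 6.9 − j43.6 Ω
Γ_s = (Z_in − Z_s)/(Z_in + Z_s) = (-68.1 − j43.6)/(81.9 − j43.6), |Γ_s| = 0.872
VSWR = (1 + |Γ_s|)/(1 − |Γ_s|)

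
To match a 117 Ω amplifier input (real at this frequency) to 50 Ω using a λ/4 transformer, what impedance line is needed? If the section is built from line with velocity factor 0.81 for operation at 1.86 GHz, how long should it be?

Z_qwt ≈ 76.5 Ω; length ≈ 3.27 cm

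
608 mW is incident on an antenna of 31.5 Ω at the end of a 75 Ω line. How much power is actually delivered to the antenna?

P_delivered ≈ 507 mW

Γ = (31.5 − 75)/(31.5 + 75) = -0.408
|Γ|² = 0.167
P_refl = |Γ|²·P_inc = 101 mW, P_del = (1 − |Γ|²)·P_inc = 507 mW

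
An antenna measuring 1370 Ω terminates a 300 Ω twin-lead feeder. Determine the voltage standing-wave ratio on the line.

Γ = (1370 − 300)/(1370 + 300) = 0.641
VSWR = (1 + 0.641)/(1 − 0.641)

VSWR ≈ 4.57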